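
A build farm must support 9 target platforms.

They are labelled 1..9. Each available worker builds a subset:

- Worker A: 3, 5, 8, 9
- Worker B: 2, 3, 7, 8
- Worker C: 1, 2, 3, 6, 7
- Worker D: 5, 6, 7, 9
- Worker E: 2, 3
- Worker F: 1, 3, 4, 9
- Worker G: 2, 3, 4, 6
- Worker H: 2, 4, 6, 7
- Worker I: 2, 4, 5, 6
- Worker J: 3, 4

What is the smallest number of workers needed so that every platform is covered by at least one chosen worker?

3

A and C and F together: A ∪ C ∪ F = {1, 2, 3, 4, 5, 6, 7, 8, 9} — every platform is covered.
No 2 of the 10 workers cover everything (all 45 combinations miss at least one platform), so 3 is optimal.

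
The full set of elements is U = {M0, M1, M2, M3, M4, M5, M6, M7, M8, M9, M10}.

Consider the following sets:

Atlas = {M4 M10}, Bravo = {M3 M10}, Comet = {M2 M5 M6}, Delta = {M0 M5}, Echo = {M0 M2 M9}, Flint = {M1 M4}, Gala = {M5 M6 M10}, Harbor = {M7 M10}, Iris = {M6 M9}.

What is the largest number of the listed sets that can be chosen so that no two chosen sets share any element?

Delta, Flint, Harbor, Iris are pairwise disjoint (Delta={M0,M5}; Flint={M1,M4}; Harbor={M7,M10}; Iris={M6,M9}).
Every remaining set overlaps one of these, and no 5 of the listed sets are pairwise disjoint, so 4 is the maximum.

4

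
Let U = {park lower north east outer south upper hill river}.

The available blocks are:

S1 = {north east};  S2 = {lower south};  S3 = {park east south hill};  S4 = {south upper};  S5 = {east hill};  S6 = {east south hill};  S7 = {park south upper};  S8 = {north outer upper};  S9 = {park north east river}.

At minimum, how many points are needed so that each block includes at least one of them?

Take H = {north, south, hill}. Each listed block contains at least one of these, so H is a hitting set of size 3.
The blocks S2, S5, S8 are pairwise disjoint, so any hitting set needs a separate point for each — at least 3. Hence 3 is optimal.

3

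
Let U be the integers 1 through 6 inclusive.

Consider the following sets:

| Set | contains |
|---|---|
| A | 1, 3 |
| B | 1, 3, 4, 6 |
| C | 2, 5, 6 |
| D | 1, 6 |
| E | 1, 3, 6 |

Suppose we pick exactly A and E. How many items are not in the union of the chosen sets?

3

Union of A, E = {1, 3, 6}.
Not covered: 2, 4, 5 — 3 items.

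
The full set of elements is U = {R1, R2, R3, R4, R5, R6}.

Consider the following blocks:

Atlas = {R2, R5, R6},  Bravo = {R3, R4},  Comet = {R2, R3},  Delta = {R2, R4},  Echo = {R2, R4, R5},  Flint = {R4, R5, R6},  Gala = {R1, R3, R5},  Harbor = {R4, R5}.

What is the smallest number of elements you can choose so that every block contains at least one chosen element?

3

The 3 elements {R2, R4, R5} hit every block.
No choice of 2 elements meets every block, so 3 is the minimum.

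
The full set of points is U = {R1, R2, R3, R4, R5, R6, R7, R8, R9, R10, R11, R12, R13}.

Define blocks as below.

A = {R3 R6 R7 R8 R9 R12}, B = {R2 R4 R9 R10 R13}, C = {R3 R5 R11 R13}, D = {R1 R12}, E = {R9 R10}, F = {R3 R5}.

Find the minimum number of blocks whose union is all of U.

4

A, B, C, and D cover everything between them: the union {R1, R2, R3, R4, R5, R6, R7, R8, R9, R10, R11, R12, R13} is all of U.
Only D contains R1, so D is forced; the remaining 11 points need at least 3 more blocks (each remaining block adds at most 5) — so at least 4 blocks are needed, and 4 is optimal.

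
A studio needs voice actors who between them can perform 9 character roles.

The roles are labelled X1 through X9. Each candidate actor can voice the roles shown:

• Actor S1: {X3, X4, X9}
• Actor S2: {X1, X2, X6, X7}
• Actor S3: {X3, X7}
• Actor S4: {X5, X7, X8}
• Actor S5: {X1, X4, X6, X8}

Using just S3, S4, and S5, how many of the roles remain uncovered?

2

Union of S3, S4, S5 = {X1, X3, X4, X5, X6, X7, X8}.
Not covered: X2, X9 — 2 roles.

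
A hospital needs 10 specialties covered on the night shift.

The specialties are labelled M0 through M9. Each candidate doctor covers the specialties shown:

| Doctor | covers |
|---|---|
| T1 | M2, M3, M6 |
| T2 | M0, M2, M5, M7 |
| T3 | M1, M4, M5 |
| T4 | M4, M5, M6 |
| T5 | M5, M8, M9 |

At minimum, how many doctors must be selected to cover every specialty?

T1 and T2 and T3 and T5 together: T1 ∪ T2 ∪ T3 ∪ T5 = {M0, M1, M2, M3, M4, M5, M6, M7, M8, M9} — every specialty is covered.
Only T2 contains M0, so T2 is forced; the remaining 6 specialties need at least 3 more doctors (each remaining doctor adds at most 2) — so at least 4 doctors are needed, and 4 is optimal.

4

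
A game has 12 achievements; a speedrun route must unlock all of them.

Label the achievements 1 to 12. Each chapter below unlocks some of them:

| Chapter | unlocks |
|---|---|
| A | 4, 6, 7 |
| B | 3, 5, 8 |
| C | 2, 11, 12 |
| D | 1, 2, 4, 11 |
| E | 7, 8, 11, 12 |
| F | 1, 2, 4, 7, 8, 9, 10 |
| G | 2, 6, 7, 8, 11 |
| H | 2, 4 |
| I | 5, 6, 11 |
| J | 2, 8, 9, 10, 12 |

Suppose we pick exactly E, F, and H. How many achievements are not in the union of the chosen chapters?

Union of E, F, H = {1, 2, 4, 7, 8, 9, 10, 11, 12}.
Not covered: 3, 5, 6 — 3 achievements.

3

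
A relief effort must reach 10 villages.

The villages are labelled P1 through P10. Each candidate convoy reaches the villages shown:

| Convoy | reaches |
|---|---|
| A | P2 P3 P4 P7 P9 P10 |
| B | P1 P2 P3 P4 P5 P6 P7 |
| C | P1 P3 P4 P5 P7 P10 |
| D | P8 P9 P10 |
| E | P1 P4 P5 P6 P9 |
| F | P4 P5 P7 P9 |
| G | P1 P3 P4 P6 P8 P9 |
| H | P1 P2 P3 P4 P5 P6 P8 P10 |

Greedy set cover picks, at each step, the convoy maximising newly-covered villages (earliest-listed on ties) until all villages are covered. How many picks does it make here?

2

Greedy: pick H (covers 8 new) → pick A (covers 2 new). Total picks: 2.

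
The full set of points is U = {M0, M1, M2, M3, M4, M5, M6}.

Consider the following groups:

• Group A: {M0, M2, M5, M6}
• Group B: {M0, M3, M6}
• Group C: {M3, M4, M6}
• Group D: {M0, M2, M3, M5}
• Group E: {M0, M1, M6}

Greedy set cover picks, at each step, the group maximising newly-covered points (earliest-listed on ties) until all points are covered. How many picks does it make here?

Greedy: pick A (covers 4 new) → pick C (covers 2 new) → pick E (covers 1 new). Total picks: 3.

3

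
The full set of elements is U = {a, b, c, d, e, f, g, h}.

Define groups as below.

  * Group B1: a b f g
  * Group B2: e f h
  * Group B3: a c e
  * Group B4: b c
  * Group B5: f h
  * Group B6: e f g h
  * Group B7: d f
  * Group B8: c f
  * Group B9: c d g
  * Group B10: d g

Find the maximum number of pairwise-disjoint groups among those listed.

B4, B5, B10 are pairwise disjoint (B4={b,c}; B5={f,h}; B10={d,g}).
Every remaining group overlaps one of these, and no 4 of the listed groups are pairwise disjoint, so 3 is the maximum.

3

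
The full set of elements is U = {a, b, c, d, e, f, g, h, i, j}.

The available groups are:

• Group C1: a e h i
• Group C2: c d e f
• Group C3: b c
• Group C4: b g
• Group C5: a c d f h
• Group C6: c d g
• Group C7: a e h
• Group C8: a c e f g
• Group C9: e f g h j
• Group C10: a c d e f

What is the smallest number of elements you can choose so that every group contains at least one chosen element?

3

The 3 elements {b, c, h} hit every group.
No choice of 2 elements meets every group, so 3 is the minimum.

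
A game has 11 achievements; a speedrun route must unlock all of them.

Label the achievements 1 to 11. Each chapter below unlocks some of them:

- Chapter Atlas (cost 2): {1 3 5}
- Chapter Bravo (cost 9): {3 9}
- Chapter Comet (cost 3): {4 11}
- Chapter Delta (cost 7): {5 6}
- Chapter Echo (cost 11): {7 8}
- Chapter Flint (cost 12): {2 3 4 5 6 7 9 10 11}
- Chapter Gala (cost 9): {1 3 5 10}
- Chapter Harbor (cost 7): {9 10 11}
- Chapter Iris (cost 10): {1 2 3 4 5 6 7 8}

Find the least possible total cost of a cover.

17

Harbor, Iris together cover every achievement (Harbor ∪ Iris = {1, 2, 3, 4, 5, 6, 7, 8, 9, 10, 11}); total cost 7 + 10 = 17.
The greedy pick Atlas, Comet, Flint, Iris costs 27; no covering selection beats 17.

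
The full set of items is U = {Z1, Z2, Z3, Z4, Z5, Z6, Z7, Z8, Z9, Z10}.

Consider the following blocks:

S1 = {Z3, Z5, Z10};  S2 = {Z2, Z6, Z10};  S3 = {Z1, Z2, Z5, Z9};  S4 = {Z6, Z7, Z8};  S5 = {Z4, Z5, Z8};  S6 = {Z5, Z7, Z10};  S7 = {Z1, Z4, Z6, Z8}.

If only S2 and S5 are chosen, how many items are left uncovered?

4

Union of S2, S5 = {Z2, Z4, Z5, Z6, Z8, Z10}.
Not covered: Z1, Z3, Z7, Z9 — 4 items.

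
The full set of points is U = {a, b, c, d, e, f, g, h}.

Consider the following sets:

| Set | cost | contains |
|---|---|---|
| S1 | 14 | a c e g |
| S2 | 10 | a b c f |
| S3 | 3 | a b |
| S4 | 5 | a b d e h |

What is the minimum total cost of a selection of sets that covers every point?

S1, S2, S4 together cover every point (S1 ∪ S2 ∪ S4 = {a, b, c, d, e, f, g, h}); total cost 14 + 10 + 5 = 29.
No covering selection has total cost below 29.

29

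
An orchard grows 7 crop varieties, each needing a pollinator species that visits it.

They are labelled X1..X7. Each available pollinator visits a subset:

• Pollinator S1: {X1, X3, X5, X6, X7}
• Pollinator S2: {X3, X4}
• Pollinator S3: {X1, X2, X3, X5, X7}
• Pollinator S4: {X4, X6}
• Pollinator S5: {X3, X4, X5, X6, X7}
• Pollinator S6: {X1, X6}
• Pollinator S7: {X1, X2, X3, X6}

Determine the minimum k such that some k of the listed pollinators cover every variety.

2

S3 and S4 together: S3 ∪ S4 = {X1, X2, X3, X4, X5, X6, X7} — every variety is covered.
No single pollinator has all 7 varieties (the largest, S1, has 5), so 2 is optimal.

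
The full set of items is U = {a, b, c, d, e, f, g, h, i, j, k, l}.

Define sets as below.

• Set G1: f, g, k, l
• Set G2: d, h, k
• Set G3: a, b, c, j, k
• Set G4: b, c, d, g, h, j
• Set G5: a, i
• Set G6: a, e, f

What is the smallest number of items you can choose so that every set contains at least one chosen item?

Take T = {a, f, h}. Each listed set contains at least one of these, so T is a hitting set of size 3.
No choice of 2 items meets every set, so 3 is the minimum.

3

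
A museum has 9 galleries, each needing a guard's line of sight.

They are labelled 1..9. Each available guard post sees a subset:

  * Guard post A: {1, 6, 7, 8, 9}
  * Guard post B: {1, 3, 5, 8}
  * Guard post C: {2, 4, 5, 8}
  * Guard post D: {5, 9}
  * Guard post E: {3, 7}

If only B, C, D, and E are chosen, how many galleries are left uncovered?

1

Union of B, C, D, E = {1, 2, 3, 4, 5, 7, 8, 9}.
Not covered: 6 — 1 gallery.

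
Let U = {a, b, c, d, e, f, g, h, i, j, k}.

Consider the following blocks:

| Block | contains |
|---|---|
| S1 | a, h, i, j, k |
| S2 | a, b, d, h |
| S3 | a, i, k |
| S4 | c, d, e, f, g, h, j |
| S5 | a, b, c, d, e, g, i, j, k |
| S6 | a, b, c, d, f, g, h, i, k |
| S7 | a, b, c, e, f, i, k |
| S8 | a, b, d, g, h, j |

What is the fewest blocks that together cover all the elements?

2

S7 and S8 cover everything between them: the union {a, b, c, d, e, f, g, h, i, j, k} is all of U.
No single block has all 11 elements (the largest, S5, has 9), so 2 is optimal.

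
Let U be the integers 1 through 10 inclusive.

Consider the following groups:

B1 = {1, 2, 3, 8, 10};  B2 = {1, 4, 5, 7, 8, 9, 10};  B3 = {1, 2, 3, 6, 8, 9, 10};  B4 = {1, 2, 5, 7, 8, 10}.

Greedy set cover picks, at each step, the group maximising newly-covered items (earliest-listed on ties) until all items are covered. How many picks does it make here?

2

Greedy: pick B2 (covers 7 new) → pick B3 (covers 3 new). Total picks: 2.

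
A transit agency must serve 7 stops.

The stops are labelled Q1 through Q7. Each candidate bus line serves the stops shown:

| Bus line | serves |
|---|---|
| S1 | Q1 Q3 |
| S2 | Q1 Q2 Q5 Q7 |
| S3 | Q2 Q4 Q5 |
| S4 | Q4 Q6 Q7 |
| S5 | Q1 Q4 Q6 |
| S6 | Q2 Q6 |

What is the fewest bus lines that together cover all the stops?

3

S1 and S3 and S4 together: S1 ∪ S3 ∪ S4 = {Q1, Q2, Q3, Q4, Q5, Q6, Q7} — every stop is covered.
Only S1 contains Q3, so S1 is forced; the remaining 5 stops need at least 2 more bus lines (each remaining bus line adds at most 3) — so at least 3 bus lines are needed, and 3 is optimal.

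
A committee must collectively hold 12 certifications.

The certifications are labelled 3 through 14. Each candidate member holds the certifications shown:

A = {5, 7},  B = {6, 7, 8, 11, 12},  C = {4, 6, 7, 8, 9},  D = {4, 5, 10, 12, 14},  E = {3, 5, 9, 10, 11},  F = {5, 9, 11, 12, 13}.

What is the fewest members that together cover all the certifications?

4

Take {C, D, E, F}. Their union is {3, 4, 5, 6, 7, 8, 9, 10, 11, 12, 13, 14}, which is all 12 certifications.
No 3 of the 6 members cover everything (all 20 combinations miss at least one certification), so 4 is optimal.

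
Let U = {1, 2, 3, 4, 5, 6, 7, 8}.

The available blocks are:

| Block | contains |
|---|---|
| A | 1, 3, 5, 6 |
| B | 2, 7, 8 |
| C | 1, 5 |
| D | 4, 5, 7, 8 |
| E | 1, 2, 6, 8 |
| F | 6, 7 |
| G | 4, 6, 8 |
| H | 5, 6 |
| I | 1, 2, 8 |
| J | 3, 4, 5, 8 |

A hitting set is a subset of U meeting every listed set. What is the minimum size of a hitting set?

3

T = {5, 6, 8} meets every block (each contains at least one member of T), and |T| = 3.
No choice of 2 points meets every block, so 3 is the minimum.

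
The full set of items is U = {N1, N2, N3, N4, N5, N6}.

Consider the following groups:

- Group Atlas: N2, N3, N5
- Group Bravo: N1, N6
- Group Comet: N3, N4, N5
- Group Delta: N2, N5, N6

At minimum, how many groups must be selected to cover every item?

Atlas and Bravo and Comet together: Atlas ∪ Bravo ∪ Comet = {N1, N2, N3, N4, N5, N6} — every item is covered.
Only Bravo contains N1, so Bravo is forced; the remaining 4 items need at least 2 more groups (each remaining group adds at most 3) — so at least 3 groups are needed, and 3 is optimal.

3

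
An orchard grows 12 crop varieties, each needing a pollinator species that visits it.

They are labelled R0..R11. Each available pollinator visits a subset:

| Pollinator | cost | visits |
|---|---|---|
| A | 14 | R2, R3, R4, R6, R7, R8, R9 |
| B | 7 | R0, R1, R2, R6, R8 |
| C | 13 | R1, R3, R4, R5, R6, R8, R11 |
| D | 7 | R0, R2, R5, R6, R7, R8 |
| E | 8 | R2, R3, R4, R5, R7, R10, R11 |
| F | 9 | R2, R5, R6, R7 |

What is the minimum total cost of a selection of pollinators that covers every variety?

29

A, B, E together cover every variety (A ∪ B ∪ E = {R0, R1, R2, R3, R4, R5, R6, R7, R8, R9, R10, R11}); total cost 14 + 7 + 8 = 29.
No covering selection has total cost below 29.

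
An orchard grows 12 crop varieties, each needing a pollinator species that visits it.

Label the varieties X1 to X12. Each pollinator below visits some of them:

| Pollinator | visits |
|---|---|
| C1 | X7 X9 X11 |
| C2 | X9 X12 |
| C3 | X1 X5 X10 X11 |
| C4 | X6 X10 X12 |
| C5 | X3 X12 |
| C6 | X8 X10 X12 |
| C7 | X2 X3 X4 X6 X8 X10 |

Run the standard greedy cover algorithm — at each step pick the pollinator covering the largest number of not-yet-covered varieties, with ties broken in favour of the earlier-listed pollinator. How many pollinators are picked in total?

Greedy: pick C7 (covers 6 new) → pick C1 (covers 3 new) → pick C3 (covers 2 new) → pick C2 (covers 1 new). Total picks: 4.

4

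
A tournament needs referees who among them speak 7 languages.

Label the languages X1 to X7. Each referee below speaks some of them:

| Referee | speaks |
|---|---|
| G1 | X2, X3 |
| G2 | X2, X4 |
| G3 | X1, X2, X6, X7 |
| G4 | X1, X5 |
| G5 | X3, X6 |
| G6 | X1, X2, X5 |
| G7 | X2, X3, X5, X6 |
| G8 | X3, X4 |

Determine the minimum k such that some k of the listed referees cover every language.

3

G3 and G4 and G8 together: G3 ∪ G4 ∪ G8 = {X1, X2, X3, X4, X5, X6, X7} — every language is covered.
Only G3 contains X7, so G3 is forced; the remaining 3 languages need at least 2 more referees (each remaining referee adds at most 2) — so at least 3 referees are needed, and 3 is optimal.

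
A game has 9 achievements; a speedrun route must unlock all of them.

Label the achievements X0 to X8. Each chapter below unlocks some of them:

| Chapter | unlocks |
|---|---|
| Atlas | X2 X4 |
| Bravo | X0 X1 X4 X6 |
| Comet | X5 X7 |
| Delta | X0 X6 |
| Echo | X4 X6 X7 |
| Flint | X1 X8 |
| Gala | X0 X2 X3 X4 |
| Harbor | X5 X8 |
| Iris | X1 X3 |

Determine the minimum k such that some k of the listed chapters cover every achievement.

Take {Bravo, Comet, Gala, Harbor}. Their union is {X0, X1, X2, X3, X4, X5, X6, X7, X8}, which is all 9 achievements.
No 3 of the 9 chapters cover everything (all 84 combinations miss at least one achievement), so 4 is optimal.

4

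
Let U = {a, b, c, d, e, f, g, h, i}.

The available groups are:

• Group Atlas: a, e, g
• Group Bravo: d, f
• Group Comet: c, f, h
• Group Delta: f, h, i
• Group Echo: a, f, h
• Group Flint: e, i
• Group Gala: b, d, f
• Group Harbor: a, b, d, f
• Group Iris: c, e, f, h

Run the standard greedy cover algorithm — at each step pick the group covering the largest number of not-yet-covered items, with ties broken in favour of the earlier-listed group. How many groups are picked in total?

Greedy: pick Harbor (covers 4 new) → pick Iris (covers 3 new) → pick Atlas (covers 1 new) → pick Delta (covers 1 new). Total picks: 4.

4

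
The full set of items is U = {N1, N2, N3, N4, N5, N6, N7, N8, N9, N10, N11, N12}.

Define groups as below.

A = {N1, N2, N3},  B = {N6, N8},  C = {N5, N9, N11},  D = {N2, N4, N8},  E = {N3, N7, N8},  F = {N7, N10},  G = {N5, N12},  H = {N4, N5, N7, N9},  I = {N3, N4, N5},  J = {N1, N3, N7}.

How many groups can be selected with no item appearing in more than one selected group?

A, B, C, F are pairwise disjoint (A={N1,N2,N3}; B={N6,N8}; C={N5,N9,N11}; F={N7,N10}).
Every remaining group overlaps one of these, and no 5 of the listed groups are pairwise disjoint, so 4 is the maximum.

4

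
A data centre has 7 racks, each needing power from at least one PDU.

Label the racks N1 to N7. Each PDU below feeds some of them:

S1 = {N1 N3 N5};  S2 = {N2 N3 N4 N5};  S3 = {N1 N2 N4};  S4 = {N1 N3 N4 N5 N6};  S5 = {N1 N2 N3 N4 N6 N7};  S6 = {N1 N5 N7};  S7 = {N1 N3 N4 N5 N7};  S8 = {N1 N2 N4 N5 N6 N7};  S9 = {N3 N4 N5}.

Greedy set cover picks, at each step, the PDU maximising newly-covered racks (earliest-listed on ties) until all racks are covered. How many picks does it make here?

2

Greedy: pick S5 (covers 6 new) → pick S1 (covers 1 new). Total picks: 2.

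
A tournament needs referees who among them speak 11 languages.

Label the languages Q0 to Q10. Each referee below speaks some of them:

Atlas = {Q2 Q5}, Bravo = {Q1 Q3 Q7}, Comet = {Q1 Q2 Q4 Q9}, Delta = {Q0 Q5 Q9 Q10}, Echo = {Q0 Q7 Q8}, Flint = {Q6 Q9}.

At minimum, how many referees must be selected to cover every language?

5

Bravo and Comet and Delta and Echo and Flint together: Bravo ∪ Comet ∪ Delta ∪ Echo ∪ Flint = {Q0, Q1, Q2, Q3, Q4, Q5, Q6, Q7, Q8, Q9, Q10} — every language is covered.
No 4 of the 6 referees cover everything (all 15 combinations miss at least one language), so 5 is optimal.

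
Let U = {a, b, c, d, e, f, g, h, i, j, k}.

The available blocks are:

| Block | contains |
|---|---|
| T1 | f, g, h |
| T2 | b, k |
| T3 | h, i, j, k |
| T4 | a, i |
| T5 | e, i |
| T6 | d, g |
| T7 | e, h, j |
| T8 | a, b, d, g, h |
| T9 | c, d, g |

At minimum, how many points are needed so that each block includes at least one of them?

4

Take T = {g, h, i, k}. Each listed block contains at least one of these, so T is a hitting set of size 4.
The blocks T2, T4, T7, T9 are pairwise disjoint, so any hitting set needs a separate point for each — at least 4. Hence 4 is optimal.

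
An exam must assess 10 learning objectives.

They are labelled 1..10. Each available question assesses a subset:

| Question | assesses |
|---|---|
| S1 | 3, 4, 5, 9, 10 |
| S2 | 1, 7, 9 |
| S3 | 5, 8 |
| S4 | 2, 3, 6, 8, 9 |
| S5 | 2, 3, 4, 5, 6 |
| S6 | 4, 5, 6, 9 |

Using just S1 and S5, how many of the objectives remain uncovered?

Union of S1, S5 = {2, 3, 4, 5, 6, 9, 10}.
Not covered: 1, 7, 8 — 3 objectives.

3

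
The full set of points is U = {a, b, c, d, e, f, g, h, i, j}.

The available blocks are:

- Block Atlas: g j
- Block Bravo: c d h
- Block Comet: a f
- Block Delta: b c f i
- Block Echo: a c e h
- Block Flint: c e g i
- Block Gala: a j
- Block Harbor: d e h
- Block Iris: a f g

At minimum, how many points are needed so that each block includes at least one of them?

4

The 4 points {a, h, i, j} hit every block.
No choice of 3 points meets every block, so 4 is the minimum.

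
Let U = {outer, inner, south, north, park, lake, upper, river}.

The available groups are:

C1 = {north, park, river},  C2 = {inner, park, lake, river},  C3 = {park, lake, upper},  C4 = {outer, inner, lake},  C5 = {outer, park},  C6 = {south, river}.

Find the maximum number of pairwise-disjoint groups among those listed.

2

C5, C6 are pairwise disjoint (C5={outer,park}; C6={south,river}).
Every remaining group overlaps one of these, and no 3 of the listed groups are pairwise disjoint, so 2 is the maximum.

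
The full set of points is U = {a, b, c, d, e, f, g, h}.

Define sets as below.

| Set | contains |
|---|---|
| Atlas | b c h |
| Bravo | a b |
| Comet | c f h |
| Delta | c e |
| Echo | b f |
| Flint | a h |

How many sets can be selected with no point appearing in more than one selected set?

Delta, Echo, Flint are pairwise disjoint (Delta={c,e}; Echo={b,f}; Flint={a,h}).
Every remaining set overlaps one of these, and no 4 of the listed sets are pairwise disjoint, so 3 is the maximum.

3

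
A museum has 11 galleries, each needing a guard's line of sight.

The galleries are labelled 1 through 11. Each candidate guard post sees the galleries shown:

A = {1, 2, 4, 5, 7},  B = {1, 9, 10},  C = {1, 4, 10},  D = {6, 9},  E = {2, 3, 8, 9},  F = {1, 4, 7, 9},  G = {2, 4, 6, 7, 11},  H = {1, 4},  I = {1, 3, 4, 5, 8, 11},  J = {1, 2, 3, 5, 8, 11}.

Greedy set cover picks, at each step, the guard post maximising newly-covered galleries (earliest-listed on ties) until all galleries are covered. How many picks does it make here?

Greedy: pick I (covers 6 new) → pick G (covers 3 new) → pick B (covers 2 new). Total picks: 3.

3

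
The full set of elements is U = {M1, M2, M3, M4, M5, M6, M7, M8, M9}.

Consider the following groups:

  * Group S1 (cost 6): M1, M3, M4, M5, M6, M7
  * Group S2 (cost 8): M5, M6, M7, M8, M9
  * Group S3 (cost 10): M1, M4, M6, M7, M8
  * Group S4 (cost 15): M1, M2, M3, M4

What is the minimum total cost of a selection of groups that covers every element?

23

S2, S4 together cover every element (S2 ∪ S4 = {M1, M2, M3, M4, M5, M6, M7, M8, M9}); total cost 8 + 15 = 23.
The greedy pick S1, S2, S4 costs 29; no covering selection beats 23.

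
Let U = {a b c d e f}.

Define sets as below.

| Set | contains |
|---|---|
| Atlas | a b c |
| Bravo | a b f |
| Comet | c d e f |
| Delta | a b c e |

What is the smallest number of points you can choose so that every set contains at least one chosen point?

2

The 2 points {b, f} hit every set.
No single point lies in every set, so at least 2 are needed and 2 is optimal.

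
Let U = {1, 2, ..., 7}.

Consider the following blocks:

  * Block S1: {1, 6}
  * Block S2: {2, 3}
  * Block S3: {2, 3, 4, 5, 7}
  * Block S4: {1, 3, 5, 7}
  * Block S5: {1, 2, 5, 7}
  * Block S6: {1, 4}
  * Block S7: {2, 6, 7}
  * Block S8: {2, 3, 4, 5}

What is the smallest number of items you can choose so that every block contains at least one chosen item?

2

Take H = {1, 2}. Each listed block contains at least one of these, so H is a hitting set of size 2.
The blocks S1, S3 are pairwise disjoint, so any hitting set needs a separate item for each — at least 2. Hence 2 is optimal.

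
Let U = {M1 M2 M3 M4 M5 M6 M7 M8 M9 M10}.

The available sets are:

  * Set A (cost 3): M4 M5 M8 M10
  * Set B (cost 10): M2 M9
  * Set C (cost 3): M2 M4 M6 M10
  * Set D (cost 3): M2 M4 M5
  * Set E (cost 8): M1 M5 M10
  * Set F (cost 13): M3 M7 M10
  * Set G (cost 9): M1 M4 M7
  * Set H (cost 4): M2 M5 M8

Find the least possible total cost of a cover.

A, B, C, E, F together cover every element (A ∪ B ∪ C ∪ E ∪ F = {M1, M2, M3, M4, M5, M6, M7, M8, M9, M10}); total cost 3 + 10 + 3 + 8 + 13 = 37.
The greedy pick A, C, G, B, F costs 38; no covering selection beats 37.

37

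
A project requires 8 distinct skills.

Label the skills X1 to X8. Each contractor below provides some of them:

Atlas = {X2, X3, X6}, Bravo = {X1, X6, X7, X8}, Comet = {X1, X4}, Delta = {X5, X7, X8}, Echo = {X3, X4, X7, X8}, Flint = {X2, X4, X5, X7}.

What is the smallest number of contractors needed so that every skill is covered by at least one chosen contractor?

3

Bravo and Echo and Flint together: Bravo ∪ Echo ∪ Flint = {X1, X2, X3, X4, X5, X6, X7, X8} — every skill is covered.
No 2 of the 6 contractors cover everything (all 15 combinations miss at least one skill), so 3 is optimal.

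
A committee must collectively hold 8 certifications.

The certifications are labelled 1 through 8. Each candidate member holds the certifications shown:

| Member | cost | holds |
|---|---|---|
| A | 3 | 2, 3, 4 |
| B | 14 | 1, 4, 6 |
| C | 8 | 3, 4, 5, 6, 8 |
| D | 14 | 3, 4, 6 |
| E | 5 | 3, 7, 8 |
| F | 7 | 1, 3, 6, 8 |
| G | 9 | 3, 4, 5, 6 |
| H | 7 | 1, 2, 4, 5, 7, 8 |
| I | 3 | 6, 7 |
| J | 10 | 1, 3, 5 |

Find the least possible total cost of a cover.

13

A, H, I together cover every certification (A ∪ H ∪ I = {1, 2, 3, 4, 5, 6, 7, 8}); total cost 3 + 7 + 3 = 13.
No covering selection has total cost below 13.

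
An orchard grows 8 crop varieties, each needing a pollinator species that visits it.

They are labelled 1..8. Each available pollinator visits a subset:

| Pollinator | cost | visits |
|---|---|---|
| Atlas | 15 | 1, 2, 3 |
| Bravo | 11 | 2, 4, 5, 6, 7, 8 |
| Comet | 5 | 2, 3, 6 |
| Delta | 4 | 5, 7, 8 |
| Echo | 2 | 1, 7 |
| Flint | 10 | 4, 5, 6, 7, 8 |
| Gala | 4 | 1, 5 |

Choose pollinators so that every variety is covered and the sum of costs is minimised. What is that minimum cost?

17

Comet, Echo, Flint together cover every variety (Comet ∪ Echo ∪ Flint = {1, 2, 3, 4, 5, 6, 7, 8}); total cost 5 + 2 + 10 = 17.
The greedy pick Echo, Comet, Delta, Flint costs 21; no covering selection beats 17.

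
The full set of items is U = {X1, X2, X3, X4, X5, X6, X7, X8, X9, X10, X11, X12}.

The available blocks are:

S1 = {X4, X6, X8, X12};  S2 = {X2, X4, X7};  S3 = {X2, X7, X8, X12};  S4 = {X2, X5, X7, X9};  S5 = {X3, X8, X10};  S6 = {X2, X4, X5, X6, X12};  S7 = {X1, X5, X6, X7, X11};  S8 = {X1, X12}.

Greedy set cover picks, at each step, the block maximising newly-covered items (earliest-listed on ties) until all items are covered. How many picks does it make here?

4

Greedy: pick S6 (covers 5 new) → pick S5 (covers 3 new) → pick S7 (covers 3 new) → pick S4 (covers 1 new). Total picks: 4.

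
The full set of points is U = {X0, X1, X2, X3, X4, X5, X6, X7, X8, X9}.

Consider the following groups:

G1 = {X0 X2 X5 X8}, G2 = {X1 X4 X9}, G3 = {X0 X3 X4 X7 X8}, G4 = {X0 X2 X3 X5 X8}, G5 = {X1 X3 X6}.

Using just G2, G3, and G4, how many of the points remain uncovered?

Union of G2, G3, G4 = {X0, X1, X2, X3, X4, X5, X7, X8, X9}.
Not covered: X6 — 1 point.

1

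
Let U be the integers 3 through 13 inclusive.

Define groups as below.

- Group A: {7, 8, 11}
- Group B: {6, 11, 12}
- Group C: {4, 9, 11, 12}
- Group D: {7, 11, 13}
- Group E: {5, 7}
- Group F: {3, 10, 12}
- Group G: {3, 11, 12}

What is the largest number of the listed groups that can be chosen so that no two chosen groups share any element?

2

B, E are pairwise disjoint (B={6,11,12}; E={5,7}).
Every remaining group overlaps one of these, and no 3 of the listed groups are pairwise disjoint, so 2 is the maximum.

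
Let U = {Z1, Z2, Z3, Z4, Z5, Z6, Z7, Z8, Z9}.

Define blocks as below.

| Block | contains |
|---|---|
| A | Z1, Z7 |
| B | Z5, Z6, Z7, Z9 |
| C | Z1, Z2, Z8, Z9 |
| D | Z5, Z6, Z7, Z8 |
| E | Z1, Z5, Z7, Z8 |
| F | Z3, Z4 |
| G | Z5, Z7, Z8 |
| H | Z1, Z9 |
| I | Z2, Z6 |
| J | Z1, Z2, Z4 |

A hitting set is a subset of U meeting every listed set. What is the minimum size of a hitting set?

4

Take T = {Z1, Z2, Z4, Z7}. Each listed block contains at least one of these, so T is a hitting set of size 4.
The blocks F, G, H, I are pairwise disjoint, so any hitting set needs a separate element for each — at least 4. Hence 4 is optimal.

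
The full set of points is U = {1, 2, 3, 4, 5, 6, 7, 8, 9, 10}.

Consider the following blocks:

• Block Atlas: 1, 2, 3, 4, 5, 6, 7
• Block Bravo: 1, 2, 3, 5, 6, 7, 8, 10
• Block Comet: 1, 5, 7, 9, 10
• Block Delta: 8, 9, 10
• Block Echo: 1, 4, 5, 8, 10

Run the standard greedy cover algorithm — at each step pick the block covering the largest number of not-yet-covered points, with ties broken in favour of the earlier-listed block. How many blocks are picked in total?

Greedy: pick Bravo (covers 8 new) → pick Atlas (covers 1 new) → pick Comet (covers 1 new). Total picks: 3.
(The true minimum cover uses only 2 blocks, so greedy is not optimal here.)

3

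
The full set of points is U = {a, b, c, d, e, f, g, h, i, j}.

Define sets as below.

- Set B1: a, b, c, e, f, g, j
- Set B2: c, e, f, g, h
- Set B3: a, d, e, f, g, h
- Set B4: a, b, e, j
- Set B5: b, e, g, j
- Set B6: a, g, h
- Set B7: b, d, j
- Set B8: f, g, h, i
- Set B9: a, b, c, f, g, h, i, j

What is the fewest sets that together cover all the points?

2

Take {B3, B9}. Their union is {a, b, c, d, e, f, g, h, i, j}, which is all 10 points.
No single set has all 10 points (the largest, B9, has 8), so 2 is optimal.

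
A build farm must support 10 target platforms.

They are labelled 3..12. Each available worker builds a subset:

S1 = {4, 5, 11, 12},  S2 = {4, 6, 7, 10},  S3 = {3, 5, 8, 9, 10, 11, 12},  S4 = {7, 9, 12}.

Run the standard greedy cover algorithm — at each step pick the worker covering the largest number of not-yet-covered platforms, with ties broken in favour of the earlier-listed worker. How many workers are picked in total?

Greedy: pick S3 (covers 7 new) → pick S2 (covers 3 new). Total picks: 2.

2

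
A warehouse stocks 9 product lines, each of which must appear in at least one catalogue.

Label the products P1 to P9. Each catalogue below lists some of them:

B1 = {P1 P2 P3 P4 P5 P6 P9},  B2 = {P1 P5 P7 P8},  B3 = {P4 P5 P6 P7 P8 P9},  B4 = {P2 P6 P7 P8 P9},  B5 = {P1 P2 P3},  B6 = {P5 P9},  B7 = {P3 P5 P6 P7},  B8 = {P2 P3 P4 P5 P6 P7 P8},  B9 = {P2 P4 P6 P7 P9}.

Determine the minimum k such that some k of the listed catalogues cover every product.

Take {B1, B2}. Their union is {P1, P2, P3, P4, P5, P6, P7, P8, P9}, which is all 9 products.
No single catalogue has all 9 products (the largest, B1, has 7), so 2 is optimal.

2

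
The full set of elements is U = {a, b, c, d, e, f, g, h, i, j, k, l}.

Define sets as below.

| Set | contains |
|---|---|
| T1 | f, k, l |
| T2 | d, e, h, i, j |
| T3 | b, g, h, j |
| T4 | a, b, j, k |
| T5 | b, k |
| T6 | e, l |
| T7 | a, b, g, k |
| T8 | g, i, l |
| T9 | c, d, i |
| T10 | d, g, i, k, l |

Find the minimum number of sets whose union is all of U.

T1 and T2 and T7 and T9 together: T1 ∪ T2 ∪ T7 ∪ T9 = {a, b, c, d, e, f, g, h, i, j, k, l} — every element is covered.
Only T9 contains c, so T9 is forced; the remaining 9 elements need at least 3 more sets (each remaining set adds at most 4) — so at least 4 sets are needed, and 4 is optimal.

4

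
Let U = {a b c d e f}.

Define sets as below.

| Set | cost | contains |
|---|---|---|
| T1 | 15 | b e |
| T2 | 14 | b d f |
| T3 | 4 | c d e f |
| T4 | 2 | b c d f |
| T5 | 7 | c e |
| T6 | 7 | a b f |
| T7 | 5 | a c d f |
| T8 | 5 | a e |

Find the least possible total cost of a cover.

T4, T8 together cover every item (T4 ∪ T8 = {a, b, c, d, e, f}); total cost 2 + 5 = 7.
No covering selection has total cost below 7.

7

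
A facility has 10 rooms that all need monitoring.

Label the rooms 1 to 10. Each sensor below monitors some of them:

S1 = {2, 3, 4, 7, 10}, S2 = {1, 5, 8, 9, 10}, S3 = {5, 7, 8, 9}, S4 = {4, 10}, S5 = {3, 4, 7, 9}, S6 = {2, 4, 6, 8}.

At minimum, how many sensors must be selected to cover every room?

S1 and S2 and S6 together: S1 ∪ S2 ∪ S6 = {1, 2, 3, 4, 5, 6, 7, 8, 9, 10} — every room is covered.
Only S2 contains 1, so S2 is forced; the remaining 5 rooms need at least 2 more sensors (each remaining sensor adds at most 4) — so at least 3 sensors are needed, and 3 is optimal.

3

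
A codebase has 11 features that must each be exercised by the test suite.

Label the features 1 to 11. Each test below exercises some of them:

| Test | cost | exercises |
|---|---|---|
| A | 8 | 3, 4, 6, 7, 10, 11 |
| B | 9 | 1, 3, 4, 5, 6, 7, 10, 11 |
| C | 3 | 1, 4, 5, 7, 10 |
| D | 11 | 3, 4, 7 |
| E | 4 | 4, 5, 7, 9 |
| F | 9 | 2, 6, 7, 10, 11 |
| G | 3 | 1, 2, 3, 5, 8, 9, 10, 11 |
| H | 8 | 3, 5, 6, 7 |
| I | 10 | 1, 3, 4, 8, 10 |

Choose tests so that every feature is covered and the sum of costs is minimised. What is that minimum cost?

A, G together cover every feature (A ∪ G = {1, 2, 3, 4, 5, 6, 7, 8, 9, 10, 11}); total cost 8 + 3 = 11.
The greedy pick G, C, A costs 14; no covering selection beats 11.

11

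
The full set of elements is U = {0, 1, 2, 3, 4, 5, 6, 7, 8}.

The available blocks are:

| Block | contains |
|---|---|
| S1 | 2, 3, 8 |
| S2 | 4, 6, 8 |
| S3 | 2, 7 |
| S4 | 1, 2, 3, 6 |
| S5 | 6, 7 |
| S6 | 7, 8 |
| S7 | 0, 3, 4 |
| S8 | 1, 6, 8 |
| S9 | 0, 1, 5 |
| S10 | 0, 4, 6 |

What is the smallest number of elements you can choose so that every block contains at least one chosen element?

Take H = {0, 2, 7, 8}. Each listed block contains at least one of these, so H is a hitting set of size 4.
No choice of 3 elements meets every block, so 4 is the minimum.

4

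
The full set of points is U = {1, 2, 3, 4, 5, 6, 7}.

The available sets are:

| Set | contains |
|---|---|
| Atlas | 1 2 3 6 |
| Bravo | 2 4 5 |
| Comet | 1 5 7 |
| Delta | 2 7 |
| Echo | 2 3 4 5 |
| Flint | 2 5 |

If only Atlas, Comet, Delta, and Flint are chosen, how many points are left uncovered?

Union of Atlas, Comet, Delta, Flint = {1, 2, 3, 5, 6, 7}.
Not covered: 4 — 1 point.

1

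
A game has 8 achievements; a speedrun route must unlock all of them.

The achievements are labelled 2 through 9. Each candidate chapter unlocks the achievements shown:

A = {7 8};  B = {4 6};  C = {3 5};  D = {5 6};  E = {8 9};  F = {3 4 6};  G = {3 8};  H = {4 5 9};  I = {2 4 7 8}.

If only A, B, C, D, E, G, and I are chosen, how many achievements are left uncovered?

Union of A, B, C, D, E, G, I = {2, 3, 4, 5, 6, 7, 8, 9} — that's every achievement, so 0 are uncovered.

0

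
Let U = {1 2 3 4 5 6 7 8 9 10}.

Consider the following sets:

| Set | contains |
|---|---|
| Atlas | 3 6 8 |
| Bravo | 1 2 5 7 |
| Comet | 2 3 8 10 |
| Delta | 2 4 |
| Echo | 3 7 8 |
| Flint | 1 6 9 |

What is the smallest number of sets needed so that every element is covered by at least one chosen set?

Bravo and Comet and Delta and Flint together: Bravo ∪ Comet ∪ Delta ∪ Flint = {1, 2, 3, 4, 5, 6, 7, 8, 9, 10} — every element is covered.
Only Delta contains 4, so Delta is forced; the remaining 8 elements need at least 3 more sets (each remaining set adds at most 3) — so at least 4 sets are needed, and 4 is optimal.

4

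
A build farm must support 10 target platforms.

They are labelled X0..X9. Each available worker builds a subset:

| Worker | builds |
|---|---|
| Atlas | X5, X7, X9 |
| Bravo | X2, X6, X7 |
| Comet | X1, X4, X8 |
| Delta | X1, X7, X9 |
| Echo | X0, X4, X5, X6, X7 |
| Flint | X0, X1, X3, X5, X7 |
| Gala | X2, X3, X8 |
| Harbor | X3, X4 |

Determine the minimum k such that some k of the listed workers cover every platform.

3

Take {Delta, Echo, Gala}. Their union is {X0, X1, X2, X3, X4, X5, X6, X7, X8, X9}, which is all 10 platforms.
No 2 of the 8 workers cover everything (all 28 combinations miss at least one platform), so 3 is optimal.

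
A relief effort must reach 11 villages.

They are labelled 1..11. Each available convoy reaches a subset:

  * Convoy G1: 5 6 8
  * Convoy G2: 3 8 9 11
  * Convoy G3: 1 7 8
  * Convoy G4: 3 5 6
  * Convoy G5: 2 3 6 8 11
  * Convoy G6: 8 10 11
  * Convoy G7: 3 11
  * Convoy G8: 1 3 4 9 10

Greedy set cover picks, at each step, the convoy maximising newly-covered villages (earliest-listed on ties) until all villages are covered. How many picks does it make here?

4

Greedy: pick G5 (covers 5 new) → pick G8 (covers 4 new) → pick G1 (covers 1 new) → pick G3 (covers 1 new). Total picks: 4.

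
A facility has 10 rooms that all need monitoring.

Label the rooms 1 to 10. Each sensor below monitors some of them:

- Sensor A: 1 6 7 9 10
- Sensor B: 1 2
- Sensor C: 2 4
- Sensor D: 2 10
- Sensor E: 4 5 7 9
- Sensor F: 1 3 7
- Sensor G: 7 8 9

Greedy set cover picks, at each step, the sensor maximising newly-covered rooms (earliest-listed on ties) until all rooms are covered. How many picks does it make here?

5

Greedy: pick A (covers 5 new) → pick C (covers 2 new) → pick E (covers 1 new) → pick F (covers 1 new) → pick G (covers 1 new). Total picks: 5.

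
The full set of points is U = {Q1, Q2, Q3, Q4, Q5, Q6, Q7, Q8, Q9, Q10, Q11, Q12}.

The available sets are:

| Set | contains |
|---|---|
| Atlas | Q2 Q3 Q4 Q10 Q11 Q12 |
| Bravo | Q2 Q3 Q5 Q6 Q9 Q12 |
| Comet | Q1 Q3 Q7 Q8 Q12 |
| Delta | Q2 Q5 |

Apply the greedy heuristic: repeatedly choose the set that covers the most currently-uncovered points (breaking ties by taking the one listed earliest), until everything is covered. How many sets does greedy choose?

Greedy: pick Atlas (covers 6 new) → pick Bravo (covers 3 new) → pick Comet (covers 3 new). Total picks: 3.

3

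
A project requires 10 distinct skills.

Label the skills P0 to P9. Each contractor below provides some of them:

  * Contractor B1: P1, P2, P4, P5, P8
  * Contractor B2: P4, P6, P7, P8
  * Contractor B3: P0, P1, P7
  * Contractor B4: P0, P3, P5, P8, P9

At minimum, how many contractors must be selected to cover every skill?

3

B1 and B2 and B4 together: B1 ∪ B2 ∪ B4 = {P0, P1, P2, P3, P4, P5, P6, P7, P8, P9} — every skill is covered.
Only B1 contains P2, so B1 is forced; the remaining 5 skills need at least 2 more contractors (each remaining contractor adds at most 3) — so at least 3 contractors are needed, and 3 is optimal.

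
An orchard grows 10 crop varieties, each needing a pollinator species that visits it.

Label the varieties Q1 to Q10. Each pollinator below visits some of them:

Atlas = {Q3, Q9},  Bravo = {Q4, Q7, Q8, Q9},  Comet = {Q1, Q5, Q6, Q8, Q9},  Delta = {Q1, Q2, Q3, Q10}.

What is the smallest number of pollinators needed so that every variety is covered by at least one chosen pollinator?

3

Bravo and Comet and Delta together: Bravo ∪ Comet ∪ Delta = {Q1, Q2, Q3, Q4, Q5, Q6, Q7, Q8, Q9, Q10} — every variety is covered.
Only Delta contains Q2, so Delta is forced; the remaining 6 varieties need at least 2 more pollinators (each remaining pollinator adds at most 4) — so at least 3 pollinators are needed, and 3 is optimal.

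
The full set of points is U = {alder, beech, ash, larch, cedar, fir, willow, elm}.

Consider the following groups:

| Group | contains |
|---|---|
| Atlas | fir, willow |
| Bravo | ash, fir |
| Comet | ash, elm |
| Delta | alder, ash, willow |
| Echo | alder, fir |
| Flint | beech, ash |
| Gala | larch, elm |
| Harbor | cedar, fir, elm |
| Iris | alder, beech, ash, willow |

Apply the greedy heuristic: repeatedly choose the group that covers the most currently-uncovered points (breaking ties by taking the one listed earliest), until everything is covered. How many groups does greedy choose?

Greedy: pick Iris (covers 4 new) → pick Harbor (covers 3 new) → pick Gala (covers 1 new). Total picks: 3.

3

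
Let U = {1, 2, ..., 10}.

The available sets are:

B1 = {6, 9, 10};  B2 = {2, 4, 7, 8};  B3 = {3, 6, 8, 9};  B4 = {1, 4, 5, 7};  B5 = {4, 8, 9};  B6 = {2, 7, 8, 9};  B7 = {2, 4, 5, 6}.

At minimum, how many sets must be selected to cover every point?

B1, B2, B3, and B4 cover everything between them: the union {1, 2, 3, 4, 5, 6, 7, 8, 9, 10} is all of U.
No 3 of the 7 sets cover everything (all 35 combinations miss at least one point), so 4 is optimal.

4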